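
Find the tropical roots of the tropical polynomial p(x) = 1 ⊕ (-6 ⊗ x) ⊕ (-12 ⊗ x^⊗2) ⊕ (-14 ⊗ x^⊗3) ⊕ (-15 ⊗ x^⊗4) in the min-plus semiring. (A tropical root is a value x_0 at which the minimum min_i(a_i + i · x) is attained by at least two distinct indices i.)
Roots: {1, 2, 6, 7}

Each tropical root is a break point of the lower envelope of the lines y = a_i + i · x (there are 5 lines, with slopes 0, 1, ..., 4). Only the lines that attain the minimum somewhere contribute to roots; other lines are dominated. Here the surviving (envelope) indices are i = 4, i = 3, i = 2, i = 1, i = 0.
Intersections between consecutive envelope lines give the roots: for adjacent envelope indices i < j the intersection is x = (a_i − a_j) / (j − i). Reading off the sorted break points: {1, 2, 6, 7}.
Verification: at each break x_0, at least two indices attain the minimum of min_i(a_i + i · x_0).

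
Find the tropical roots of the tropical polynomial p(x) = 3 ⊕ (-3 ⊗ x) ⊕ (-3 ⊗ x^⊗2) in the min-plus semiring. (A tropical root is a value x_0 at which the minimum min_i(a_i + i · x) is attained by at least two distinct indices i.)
Roots: {0, 6}

Each tropical root is a break point of the lower envelope of the lines y = a_i + i · x (there are 3 lines, with slopes 0, 1, ..., 2). Only the lines that attain the minimum somewhere contribute to roots; other lines are dominated. Here the surviving (envelope) indices are i = 2, i = 1, i = 0.
Intersections between consecutive envelope lines give the roots: for adjacent envelope indices i < j the intersection is x = (a_i − a_j) / (j − i). Reading off the sorted break points: {0, 6}.
Verification: at each break x_0, at least two indices attain the minimum of min_i(a_i + i · x_0).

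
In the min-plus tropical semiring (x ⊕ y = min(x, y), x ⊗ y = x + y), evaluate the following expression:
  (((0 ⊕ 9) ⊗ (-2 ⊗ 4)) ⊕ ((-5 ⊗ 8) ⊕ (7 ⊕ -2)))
(((0 ⊕ 9) ⊗ (-2 ⊗ 4)) ⊕ ((-5 ⊗ 8) ⊕ (7 ⊕ -2))) = -2

Expand innermost to outermost. Recall ⊕ takes the minimum of its arguments and ⊗ takes their sum. Working out the expression (((0 ⊕ 9) ⊗ (-2 ⊗ 4)) ⊕ ((-5 ⊗ 8) ⊕ (7 ⊕ -2))) gives -2.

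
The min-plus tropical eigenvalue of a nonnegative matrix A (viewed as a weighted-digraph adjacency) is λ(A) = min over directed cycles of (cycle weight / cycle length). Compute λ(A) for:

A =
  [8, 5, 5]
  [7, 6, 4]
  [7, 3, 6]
λ(A) = 7/2

Enumerate directed cycles and compute their means (weight / length). Sample:
  cycle 0 → 0: weight = 8, length = 1, mean = 8/1 ≈ 8.000
  cycle 1 → 1: weight = 6, length = 1, mean = 6/1 ≈ 6.000
  cycle 2 → 2: weight = 6, length = 1, mean = 6/1 ≈ 6.000
  cycle 0 → 1 → 0: weight = 12, length = 2, mean = 12/2 ≈ 6.000
  cycle 0 → 2 → 0: weight = 12, length = 2, mean = 12/2 ≈ 6.000
  cycle 1 → 0 → 1: weight = 12, length = 2, mean = 12/2 ≈ 6.000
Minimum mean = 3.500, attained e.g. along the cycle 1 → 2 → 1 with weight 7 and length 2. So λ(A) = 7/2 = 7/2.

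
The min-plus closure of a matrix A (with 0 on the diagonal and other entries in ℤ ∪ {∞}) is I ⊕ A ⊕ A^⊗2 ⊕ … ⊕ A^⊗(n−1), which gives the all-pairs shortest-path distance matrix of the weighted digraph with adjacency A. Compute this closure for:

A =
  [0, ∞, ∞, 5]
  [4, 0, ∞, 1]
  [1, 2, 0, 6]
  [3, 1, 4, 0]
Closure =
  [0, 6, 9, 5]
  [4, 0, 5, 1]
  [1, 2, 0, 3]
  [3, 1, 4, 0]

This is the Floyd-Warshall all-pairs shortest-path computation. For each intermediate vertex k = 0, 1, …, 3, update dist[i][j] ← min(dist[i][j], dist[i][k] + dist[k][j]). The final matrix gives, for each (i, j), the minimum total weight of any directed path from i to j (possibly empty when i = j).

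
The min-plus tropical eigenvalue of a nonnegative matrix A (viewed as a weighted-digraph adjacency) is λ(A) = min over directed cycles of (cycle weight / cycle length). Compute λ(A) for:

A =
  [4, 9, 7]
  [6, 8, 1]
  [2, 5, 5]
λ(A) = 3

Enumerate directed cycles and compute their means (weight / length). Sample:
  cycle 0 → 0: weight = 4, length = 1, mean = 4/1 ≈ 4.000
  cycle 1 → 1: weight = 8, length = 1, mean = 8/1 ≈ 8.000
  cycle 2 → 2: weight = 5, length = 1, mean = 5/1 ≈ 5.000
  cycle 0 → 1 → 0: weight = 15, length = 2, mean = 15/2 ≈ 7.500
  cycle 0 → 2 → 0: weight = 9, length = 2, mean = 9/2 ≈ 4.500
  cycle 1 → 0 → 1: weight = 15, length = 2, mean = 15/2 ≈ 7.500
Minimum mean = 3.000, attained e.g. along the cycle 1 → 2 → 1 with weight 6 and length 2. So λ(A) = 6/2 = 3.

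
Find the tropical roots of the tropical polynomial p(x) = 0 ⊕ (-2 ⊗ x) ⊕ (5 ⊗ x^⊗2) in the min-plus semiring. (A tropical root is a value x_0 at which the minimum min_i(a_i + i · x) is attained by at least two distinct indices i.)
Roots: {-7, 2}

Each tropical root is a break point of the lower envelope of the lines y = a_i + i · x (there are 3 lines, with slopes 0, 1, ..., 2). Only the lines that attain the minimum somewhere contribute to roots; other lines are dominated. Here the surviving (envelope) indices are i = 2, i = 1, i = 0.
Intersections between consecutive envelope lines give the roots: for adjacent envelope indices i < j the intersection is x = (a_i − a_j) / (j − i). Reading off the sorted break points: {-7, 2}.
Verification: at each break x_0, at least two indices attain the minimum of min_i(a_i + i · x_0).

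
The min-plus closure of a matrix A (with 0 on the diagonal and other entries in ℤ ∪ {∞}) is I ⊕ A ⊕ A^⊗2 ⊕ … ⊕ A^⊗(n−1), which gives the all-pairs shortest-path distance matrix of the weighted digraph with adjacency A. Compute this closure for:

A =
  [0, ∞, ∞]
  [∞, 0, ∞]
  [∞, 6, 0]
Closure =
  [0, ∞, ∞]
  [∞, 0, ∞]
  [∞, 6, 0]

This is the Floyd-Warshall all-pairs shortest-path computation. For each intermediate vertex k = 0, 1, …, 2, update dist[i][j] ← min(dist[i][j], dist[i][k] + dist[k][j]). The final matrix gives, for each (i, j), the minimum total weight of any directed path from i to j (possibly empty when i = j).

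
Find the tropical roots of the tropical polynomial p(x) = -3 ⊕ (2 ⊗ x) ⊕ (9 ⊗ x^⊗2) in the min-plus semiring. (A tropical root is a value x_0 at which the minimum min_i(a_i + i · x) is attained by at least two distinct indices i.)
Roots: {-7, -5}

Each tropical root is a break point of the lower envelope of the lines y = a_i + i · x (there are 3 lines, with slopes 0, 1, ..., 2). Only the lines that attain the minimum somewhere contribute to roots; other lines are dominated. Here the surviving (envelope) indices are i = 2, i = 1, i = 0.
Intersections between consecutive envelope lines give the roots: for adjacent envelope indices i < j the intersection is x = (a_i − a_j) / (j − i). Reading off the sorted break points: {-7, -5}.
Verification: at each break x_0, at least two indices attain the minimum of min_i(a_i + i · x_0).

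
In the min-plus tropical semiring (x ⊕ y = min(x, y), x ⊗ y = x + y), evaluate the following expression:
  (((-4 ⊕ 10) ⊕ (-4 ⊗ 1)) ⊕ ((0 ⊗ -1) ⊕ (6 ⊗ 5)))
(((-4 ⊕ 10) ⊕ (-4 ⊗ 1)) ⊕ ((0 ⊗ -1) ⊕ (6 ⊗ 5))) = -4

Expand innermost to outermost. Recall ⊕ takes the minimum of its arguments and ⊗ takes their sum. Working out the expression (((-4 ⊕ 10) ⊕ (-4 ⊗ 1)) ⊕ ((0 ⊗ -1) ⊕ (6 ⊗ 5))) gives -4.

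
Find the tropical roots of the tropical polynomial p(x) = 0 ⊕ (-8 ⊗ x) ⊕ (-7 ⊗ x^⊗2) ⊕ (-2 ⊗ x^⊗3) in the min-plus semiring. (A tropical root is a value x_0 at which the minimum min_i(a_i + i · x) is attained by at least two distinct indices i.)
Roots: {-5, -1, 8}

Each tropical root is a break point of the lower envelope of the lines y = a_i + i · x (there are 4 lines, with slopes 0, 1, ..., 3). Only the lines that attain the minimum somewhere contribute to roots; other lines are dominated. Here the surviving (envelope) indices are i = 3, i = 2, i = 1, i = 0.
Intersections between consecutive envelope lines give the roots: for adjacent envelope indices i < j the intersection is x = (a_i − a_j) / (j − i). Reading off the sorted break points: {-5, -1, 8}.
Verification: at each break x_0, at least two indices attain the minimum of min_i(a_i + i · x_0).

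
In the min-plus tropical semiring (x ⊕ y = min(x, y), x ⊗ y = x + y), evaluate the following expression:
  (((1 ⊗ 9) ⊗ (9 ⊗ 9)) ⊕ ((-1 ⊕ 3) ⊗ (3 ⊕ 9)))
(((1 ⊗ 9) ⊗ (9 ⊗ 9)) ⊕ ((-1 ⊕ 3) ⊗ (3 ⊕ 9))) = 2

Expand innermost to outermost. Recall ⊕ takes the minimum of its arguments and ⊗ takes their sum. Working out the expression (((1 ⊗ 9) ⊗ (9 ⊗ 9)) ⊕ ((-1 ⊕ 3) ⊗ (3 ⊕ 9))) gives 2.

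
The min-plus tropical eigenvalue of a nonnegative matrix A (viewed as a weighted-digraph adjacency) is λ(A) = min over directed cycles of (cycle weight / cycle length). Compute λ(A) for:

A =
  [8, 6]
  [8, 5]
λ(A) = 5

Enumerate directed cycles and compute their means (weight / length). Sample:
  cycle 0 → 0: weight = 8, length = 1, mean = 8/1 ≈ 8.000
  cycle 1 → 1: weight = 5, length = 1, mean = 5/1 ≈ 5.000
  cycle 0 → 1 → 0: weight = 14, length = 2, mean = 14/2 ≈ 7.000
  cycle 1 → 0 → 1: weight = 14, length = 2, mean = 14/2 ≈ 7.000
Minimum mean = 5.000, attained e.g. along the cycle 1 → 1 with weight 5 and length 1. So λ(A) = 5/1 = 5.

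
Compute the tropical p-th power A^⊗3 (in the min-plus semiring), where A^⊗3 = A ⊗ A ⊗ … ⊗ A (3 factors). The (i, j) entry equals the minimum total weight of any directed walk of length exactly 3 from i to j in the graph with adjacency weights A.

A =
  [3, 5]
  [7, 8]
A^⊗3 =
  [9, 11]
  [13, 15]

Each entry (A^⊗3)_ij equals the minimum over all length-3 walks i = v_0 → v_1 → … → v_3 = j of Σ_t A[v_t][v_{t+1}]. For example, for (i, j) = (0, 1) we minimise over 4 possible intermediate vertex sequences; the minimum is 11, attained along the walk 0 → 0 → 0 → 1.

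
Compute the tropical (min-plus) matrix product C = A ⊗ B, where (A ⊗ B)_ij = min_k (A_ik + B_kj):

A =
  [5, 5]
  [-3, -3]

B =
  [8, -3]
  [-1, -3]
A ⊗ B =
  [4, 2]
  [-4, -6]

Apply the min-plus product entry-by-entry:
  C[0][0] = min over k of (A[0][0] + B[0][0] = 5 + 8 = 13, A[0][1] + B[1][0] = 5 + -1 = 4) = 4 (attained at k = 1)
  C[0][1] = min over k of (A[0][0] + B[0][1] = 5 + -3 = 2, A[0][1] + B[1][1] = 5 + -3 = 2) = 2 (attained at k = 0)
  C[1][0] = min over k of (A[1][0] + B[0][0] = -3 + 8 = 5, A[1][1] + B[1][0] = -3 + -1 = -4) = -4 (attained at k = 1)
  C[1][1] = min over k of (A[1][0] + B[0][1] = -3 + -3 = -6, A[1][1] + B[1][1] = -3 + -3 = -6) = -6 (attained at k = 0)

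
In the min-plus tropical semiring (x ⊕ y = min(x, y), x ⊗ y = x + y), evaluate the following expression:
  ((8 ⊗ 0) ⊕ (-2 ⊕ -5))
((8 ⊗ 0) ⊕ (-2 ⊕ -5)) = -5

Expand innermost to outermost. Recall ⊕ takes the minimum of its arguments and ⊗ takes their sum. Working out the expression ((8 ⊗ 0) ⊕ (-2 ⊕ -5)) gives -5.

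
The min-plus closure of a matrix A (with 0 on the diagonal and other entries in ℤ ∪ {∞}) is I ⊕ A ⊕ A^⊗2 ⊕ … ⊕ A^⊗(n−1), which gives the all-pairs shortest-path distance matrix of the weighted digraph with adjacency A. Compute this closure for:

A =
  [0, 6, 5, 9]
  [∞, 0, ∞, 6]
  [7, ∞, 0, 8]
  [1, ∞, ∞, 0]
Closure =
  [0, 6, 5, 9]
  [7, 0, 12, 6]
  [7, 13, 0, 8]
  [1, 7, 6, 0]

This is the Floyd-Warshall all-pairs shortest-path computation. For each intermediate vertex k = 0, 1, …, 3, update dist[i][j] ← min(dist[i][j], dist[i][k] + dist[k][j]). The final matrix gives, for each (i, j), the minimum total weight of any directed path from i to j (possibly empty when i = j).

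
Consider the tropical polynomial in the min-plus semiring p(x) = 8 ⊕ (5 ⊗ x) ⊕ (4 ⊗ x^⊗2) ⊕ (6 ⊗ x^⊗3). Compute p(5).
p(5) = 8

A tropical monomial a ⊗ x^⊗i evaluates to a + i · x. Evaluating each term at x = 5:
  Term 0 contributes 8 + 0 · 5 = 8
  Term 1 contributes 5 + 1 · 5 = 10
  Term 2 contributes 4 + 2 · 5 = 14
  Term 3 contributes 6 + 3 · 5 = 21
p(5) = ⊕ of these = min[8, 10, 14, 21] = 8.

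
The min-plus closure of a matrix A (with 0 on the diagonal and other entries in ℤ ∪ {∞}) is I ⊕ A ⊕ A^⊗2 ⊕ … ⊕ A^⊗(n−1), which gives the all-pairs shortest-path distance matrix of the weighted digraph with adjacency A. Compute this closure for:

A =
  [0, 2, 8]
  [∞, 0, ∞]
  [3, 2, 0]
Closure =
  [0, 2, 8]
  [∞, 0, ∞]
  [3, 2, 0]

This is the Floyd-Warshall all-pairs shortest-path computation. For each intermediate vertex k = 0, 1, …, 2, update dist[i][j] ← min(dist[i][j], dist[i][k] + dist[k][j]). The final matrix gives, for each (i, j), the minimum total weight of any directed path from i to j (possibly empty when i = j).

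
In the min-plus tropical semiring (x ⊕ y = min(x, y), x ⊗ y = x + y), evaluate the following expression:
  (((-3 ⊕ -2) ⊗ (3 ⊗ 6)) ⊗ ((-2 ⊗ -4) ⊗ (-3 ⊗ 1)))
(((-3 ⊕ -2) ⊗ (3 ⊗ 6)) ⊗ ((-2 ⊗ -4) ⊗ (-3 ⊗ 1))) = -2

Expand innermost to outermost. Recall ⊕ takes the minimum of its arguments and ⊗ takes their sum. Working out the expression (((-3 ⊕ -2) ⊗ (3 ⊗ 6)) ⊗ ((-2 ⊗ -4) ⊗ (-3 ⊗ 1))) gives -2.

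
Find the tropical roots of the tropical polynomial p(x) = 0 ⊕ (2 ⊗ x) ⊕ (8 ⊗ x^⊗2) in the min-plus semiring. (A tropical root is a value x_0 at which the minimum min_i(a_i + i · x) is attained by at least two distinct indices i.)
Roots: {-6, -2}

Each tropical root is a break point of the lower envelope of the lines y = a_i + i · x (there are 3 lines, with slopes 0, 1, ..., 2). Only the lines that attain the minimum somewhere contribute to roots; other lines are dominated. Here the surviving (envelope) indices are i = 2, i = 1, i = 0.
Intersections between consecutive envelope lines give the roots: for adjacent envelope indices i < j the intersection is x = (a_i − a_j) / (j − i). Reading off the sorted break points: {-6, -2}.
Verification: at each break x_0, at least two indices attain the minimum of min_i(a_i + i · x_0).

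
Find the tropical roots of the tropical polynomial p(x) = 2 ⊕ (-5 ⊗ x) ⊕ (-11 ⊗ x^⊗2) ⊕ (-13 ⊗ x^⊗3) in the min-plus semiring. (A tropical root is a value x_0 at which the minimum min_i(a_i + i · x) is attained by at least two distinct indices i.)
Roots: {2, 6, 7}

Each tropical root is a break point of the lower envelope of the lines y = a_i + i · x (there are 4 lines, with slopes 0, 1, ..., 3). Only the lines that attain the minimum somewhere contribute to roots; other lines are dominated. Here the surviving (envelope) indices are i = 3, i = 2, i = 1, i = 0.
Intersections between consecutive envelope lines give the roots: for adjacent envelope indices i < j the intersection is x = (a_i − a_j) / (j − i). Reading off the sorted break points: {2, 6, 7}.
Verification: at each break x_0, at least two indices attain the minimum of min_i(a_i + i · x_0).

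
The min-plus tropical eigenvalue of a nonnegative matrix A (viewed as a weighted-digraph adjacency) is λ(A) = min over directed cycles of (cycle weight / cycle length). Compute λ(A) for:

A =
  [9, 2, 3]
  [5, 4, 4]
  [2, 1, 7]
λ(A) = 5/2

Enumerate directed cycles and compute their means (weight / length). Sample:
  cycle 0 → 0: weight = 9, length = 1, mean = 9/1 ≈ 9.000
  cycle 1 → 1: weight = 4, length = 1, mean = 4/1 ≈ 4.000
  cycle 2 → 2: weight = 7, length = 1, mean = 7/1 ≈ 7.000
  cycle 0 → 1 → 0: weight = 7, length = 2, mean = 7/2 ≈ 3.500
  cycle 0 → 2 → 0: weight = 5, length = 2, mean = 5/2 ≈ 2.500
  cycle 1 → 0 → 1: weight = 7, length = 2, mean = 7/2 ≈ 3.500
Minimum mean = 2.500, attained e.g. along the cycle 0 → 2 → 0 with weight 5 and length 2. So λ(A) = 5/2 = 5/2.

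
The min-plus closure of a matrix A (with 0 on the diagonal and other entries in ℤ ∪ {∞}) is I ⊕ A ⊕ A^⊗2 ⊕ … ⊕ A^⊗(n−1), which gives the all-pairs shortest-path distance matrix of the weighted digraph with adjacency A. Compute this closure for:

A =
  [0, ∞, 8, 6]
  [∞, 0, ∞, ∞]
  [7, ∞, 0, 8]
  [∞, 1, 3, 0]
Closure =
  [0, 7, 8, 6]
  [∞, 0, ∞, ∞]
  [7, 9, 0, 8]
  [10, 1, 3, 0]

This is the Floyd-Warshall all-pairs shortest-path computation. For each intermediate vertex k = 0, 1, …, 3, update dist[i][j] ← min(dist[i][j], dist[i][k] + dist[k][j]). The final matrix gives, for each (i, j), the minimum total weight of any directed path from i to j (possibly empty when i = j).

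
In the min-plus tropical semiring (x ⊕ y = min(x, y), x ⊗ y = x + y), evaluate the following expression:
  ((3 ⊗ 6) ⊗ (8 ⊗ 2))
((3 ⊗ 6) ⊗ (8 ⊗ 2)) = 19

Expand innermost to outermost. Recall ⊕ takes the minimum of its arguments and ⊗ takes their sum. Working out the expression ((3 ⊗ 6) ⊗ (8 ⊗ 2)) gives 19.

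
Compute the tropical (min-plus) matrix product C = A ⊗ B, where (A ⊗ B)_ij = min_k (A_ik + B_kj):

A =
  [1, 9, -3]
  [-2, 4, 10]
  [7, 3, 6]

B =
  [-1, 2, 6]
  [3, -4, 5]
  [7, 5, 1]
A ⊗ B =
  [0, 2, -2]
  [-3, 0, 4]
  [6, -1, 7]

Apply the min-plus product entry-by-entry:
  C[0][0] = min over k of (A[0][0] + B[0][0] = 1 + -1 = 0, A[0][1] + B[1][0] = 9 + 3 = 12, A[0][2] + B[2][0] = -3 + 7 = 4) = 0 (attained at k = 0)
  C[0][1] = min over k of (A[0][0] + B[0][1] = 1 + 2 = 3, A[0][1] + B[1][1] = 9 + -4 = 5, A[0][2] + B[2][1] = -3 + 5 = 2) = 2 (attained at k = 2)
  C[0][2] = min over k of (A[0][0] + B[0][2] = 1 + 6 = 7, A[0][1] + B[1][2] = 9 + 5 = 14, A[0][2] + B[2][2] = -3 + 1 = -2) = -2 (attained at k = 2)
  C[1][0] = min over k of (A[1][0] + B[0][0] = -2 + -1 = -3, A[1][1] + B[1][0] = 4 + 3 = 7, A[1][2] + B[2][0] = 10 + 7 = 17) = -3 (attained at k = 0)
  C[1][1] = min over k of (A[1][0] + B[0][1] = -2 + 2 = 0, A[1][1] + B[1][1] = 4 + -4 = 0, A[1][2] + B[2][1] = 10 + 5 = 15) = 0 (attained at k = 0)
  C[1][2] = min over k of (A[1][0] + B[0][2] = -2 + 6 = 4, A[1][1] + B[1][2] = 4 + 5 = 9, A[1][2] + B[2][2] = 10 + 1 = 11) = 4 (attained at k = 0)
  C[2][0] = min over k of (A[2][0] + B[0][0] = 7 + -1 = 6, A[2][1] + B[1][0] = 3 + 3 = 6, A[2][2] + B[2][0] = 6 + 7 = 13) = 6 (attained at k = 0)
  C[2][1] = min over k of (A[2][0] + B[0][1] = 7 + 2 = 9, A[2][1] + B[1][1] = 3 + -4 = -1, A[2][2] + B[2][1] = 6 + 5 = 11) = -1 (attained at k = 1)
  C[2][2] = min over k of (A[2][0] + B[0][2] = 7 + 6 = 13, A[2][1] + B[1][2] = 3 + 5 = 8, A[2][2] + B[2][2] = 6 + 1 = 7) = 7 (attained at k = 2)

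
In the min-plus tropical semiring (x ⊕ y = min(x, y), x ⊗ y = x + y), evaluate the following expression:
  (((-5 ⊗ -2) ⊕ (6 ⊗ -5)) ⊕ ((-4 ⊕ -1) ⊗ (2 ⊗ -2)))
(((-5 ⊗ -2) ⊕ (6 ⊗ -5)) ⊕ ((-4 ⊕ -1) ⊗ (2 ⊗ -2))) = -7

Expand innermost to outermost. Recall ⊕ takes the minimum of its arguments and ⊗ takes their sum. Working out the expression (((-5 ⊗ -2) ⊕ (6 ⊗ -5)) ⊕ ((-4 ⊕ -1) ⊗ (2 ⊗ -2))) gives -7.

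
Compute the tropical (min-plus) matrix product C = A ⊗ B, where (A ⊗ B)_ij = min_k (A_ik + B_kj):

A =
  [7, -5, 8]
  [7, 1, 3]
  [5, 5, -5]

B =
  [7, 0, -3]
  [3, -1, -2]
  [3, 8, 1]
A ⊗ B =
  [-2, -6, -7]
  [4, 0, -1]
  [-2, 3, -4]

Apply the min-plus product entry-by-entry:
  C[0][0] = min over k of (A[0][0] + B[0][0] = 7 + 7 = 14, A[0][1] + B[1][0] = -5 + 3 = -2, A[0][2] + B[2][0] = 8 + 3 = 11) = -2 (attained at k = 1)
  C[0][1] = min over k of (A[0][0] + B[0][1] = 7 + 0 = 7, A[0][1] + B[1][1] = -5 + -1 = -6, A[0][2] + B[2][1] = 8 + 8 = 16) = -6 (attained at k = 1)
  C[0][2] = min over k of (A[0][0] + B[0][2] = 7 + -3 = 4, A[0][1] + B[1][2] = -5 + -2 = -7, A[0][2] + B[2][2] = 8 + 1 = 9) = -7 (attained at k = 1)
  C[1][0] = min over k of (A[1][0] + B[0][0] = 7 + 7 = 14, A[1][1] + B[1][0] = 1 + 3 = 4, A[1][2] + B[2][0] = 3 + 3 = 6) = 4 (attained at k = 1)
  C[1][1] = min over k of (A[1][0] + B[0][1] = 7 + 0 = 7, A[1][1] + B[1][1] = 1 + -1 = 0, A[1][2] + B[2][1] = 3 + 8 = 11) = 0 (attained at k = 1)
  C[1][2] = min over k of (A[1][0] + B[0][2] = 7 + -3 = 4, A[1][1] + B[1][2] = 1 + -2 = -1, A[1][2] + B[2][2] = 3 + 1 = 4) = -1 (attained at k = 1)
  C[2][0] = min over k of (A[2][0] + B[0][0] = 5 + 7 = 12, A[2][1] + B[1][0] = 5 + 3 = 8, A[2][2] + B[2][0] = -5 + 3 = -2) = -2 (attained at k = 2)
  C[2][1] = min over k of (A[2][0] + B[0][1] = 5 + 0 = 5, A[2][1] + B[1][1] = 5 + -1 = 4, A[2][2] + B[2][1] = -5 + 8 = 3) = 3 (attained at k = 2)
  C[2][2] = min over k of (A[2][0] + B[0][2] = 5 + -3 = 2, A[2][1] + B[1][2] = 5 + -2 = 3, A[2][2] + B[2][2] = -5 + 1 = -4) = -4 (attained at k = 2)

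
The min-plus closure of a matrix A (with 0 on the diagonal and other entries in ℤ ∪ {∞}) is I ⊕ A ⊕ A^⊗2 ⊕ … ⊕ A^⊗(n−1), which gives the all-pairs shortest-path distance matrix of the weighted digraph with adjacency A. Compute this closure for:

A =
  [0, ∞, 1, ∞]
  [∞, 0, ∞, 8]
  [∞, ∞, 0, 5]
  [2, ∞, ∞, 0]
Closure =
  [0, ∞, 1, 6]
  [10, 0, 11, 8]
  [7, ∞, 0, 5]
  [2, ∞, 3, 0]

This is the Floyd-Warshall all-pairs shortest-path computation. For each intermediate vertex k = 0, 1, …, 3, update dist[i][j] ← min(dist[i][j], dist[i][k] + dist[k][j]). The final matrix gives, for each (i, j), the minimum total weight of any directed path from i to j (possibly empty when i = j).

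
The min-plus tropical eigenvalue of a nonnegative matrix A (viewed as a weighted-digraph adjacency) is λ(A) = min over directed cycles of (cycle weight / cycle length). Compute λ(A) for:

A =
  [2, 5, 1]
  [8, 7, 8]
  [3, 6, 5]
λ(A) = 2

Enumerate directed cycles and compute their means (weight / length). Sample:
  cycle 0 → 0: weight = 2, length = 1, mean = 2/1 ≈ 2.000
  cycle 1 → 1: weight = 7, length = 1, mean = 7/1 ≈ 7.000
  cycle 2 → 2: weight = 5, length = 1, mean = 5/1 ≈ 5.000
  cycle 0 → 1 → 0: weight = 13, length = 2, mean = 13/2 ≈ 6.500
  cycle 0 → 2 → 0: weight = 4, length = 2, mean = 4/2 ≈ 2.000
  cycle 1 → 0 → 1: weight = 13, length = 2, mean = 13/2 ≈ 6.500
Minimum mean = 2.000, attained e.g. along the cycle 0 → 0 with weight 2 and length 1. So λ(A) = 2/1 = 2.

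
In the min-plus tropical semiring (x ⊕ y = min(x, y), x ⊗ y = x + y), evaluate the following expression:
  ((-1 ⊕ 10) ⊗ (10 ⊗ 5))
((-1 ⊕ 10) ⊗ (10 ⊗ 5)) = 14

Expand innermost to outermost. Recall ⊕ takes the minimum of its arguments and ⊗ takes their sum. Working out the expression ((-1 ⊕ 10) ⊗ (10 ⊗ 5)) gives 14.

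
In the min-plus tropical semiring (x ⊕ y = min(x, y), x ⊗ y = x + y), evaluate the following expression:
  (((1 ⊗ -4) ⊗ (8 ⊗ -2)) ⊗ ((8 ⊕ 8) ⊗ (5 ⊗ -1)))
(((1 ⊗ -4) ⊗ (8 ⊗ -2)) ⊗ ((8 ⊕ 8) ⊗ (5 ⊗ -1))) = 15

Expand innermost to outermost. Recall ⊕ takes the minimum of its arguments and ⊗ takes their sum. Working out the expression (((1 ⊗ -4) ⊗ (8 ⊗ -2)) ⊗ ((8 ⊕ 8) ⊗ (5 ⊗ -1))) gives 15.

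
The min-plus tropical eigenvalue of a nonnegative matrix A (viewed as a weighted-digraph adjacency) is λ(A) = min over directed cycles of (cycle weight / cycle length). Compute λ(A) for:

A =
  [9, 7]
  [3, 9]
λ(A) = 5

Enumerate directed cycles and compute their means (weight / length). Sample:
  cycle 0 → 0: weight = 9, length = 1, mean = 9/1 ≈ 9.000
  cycle 1 → 1: weight = 9, length = 1, mean = 9/1 ≈ 9.000
  cycle 0 → 1 → 0: weight = 10, length = 2, mean = 10/2 ≈ 5.000
  cycle 1 → 0 → 1: weight = 10, length = 2, mean = 10/2 ≈ 5.000
Minimum mean = 5.000, attained e.g. along the cycle 0 → 1 → 0 with weight 10 and length 2. So λ(A) = 10/2 = 5.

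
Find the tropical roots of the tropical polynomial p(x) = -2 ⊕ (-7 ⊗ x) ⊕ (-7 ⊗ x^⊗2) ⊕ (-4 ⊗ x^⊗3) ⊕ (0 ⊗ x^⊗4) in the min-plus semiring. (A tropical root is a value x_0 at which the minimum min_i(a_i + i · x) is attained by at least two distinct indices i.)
Roots: {-4, -3, 0, 5}

Each tropical root is a break point of the lower envelope of the lines y = a_i + i · x (there are 5 lines, with slopes 0, 1, ..., 4). Only the lines that attain the minimum somewhere contribute to roots; other lines are dominated. Here the surviving (envelope) indices are i = 4, i = 3, i = 2, i = 1, i = 0.
Intersections between consecutive envelope lines give the roots: for adjacent envelope indices i < j the intersection is x = (a_i − a_j) / (j − i). Reading off the sorted break points: {-4, -3, 0, 5}.
Verification: at each break x_0, at least two indices attain the minimum of min_i(a_i + i · x_0).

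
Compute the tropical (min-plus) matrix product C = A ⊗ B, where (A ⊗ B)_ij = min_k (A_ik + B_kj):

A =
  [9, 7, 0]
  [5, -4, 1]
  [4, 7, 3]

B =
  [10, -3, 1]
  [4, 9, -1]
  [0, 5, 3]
A ⊗ B =
  [0, 5, 3]
  [0, 2, -5]
  [3, 1, 5]

Apply the min-plus product entry-by-entry:
  C[0][0] = min over k of (A[0][0] + B[0][0] = 9 + 10 = 19, A[0][1] + B[1][0] = 7 + 4 = 11, A[0][2] + B[2][0] = 0 + 0 = 0) = 0 (attained at k = 2)
  C[0][1] = min over k of (A[0][0] + B[0][1] = 9 + -3 = 6, A[0][1] + B[1][1] = 7 + 9 = 16, A[0][2] + B[2][1] = 0 + 5 = 5) = 5 (attained at k = 2)
  C[0][2] = min over k of (A[0][0] + B[0][2] = 9 + 1 = 10, A[0][1] + B[1][2] = 7 + -1 = 6, A[0][2] + B[2][2] = 0 + 3 = 3) = 3 (attained at k = 2)
  C[1][0] = min over k of (A[1][0] + B[0][0] = 5 + 10 = 15, A[1][1] + B[1][0] = -4 + 4 = 0, A[1][2] + B[2][0] = 1 + 0 = 1) = 0 (attained at k = 1)
  C[1][1] = min over k of (A[1][0] + B[0][1] = 5 + -3 = 2, A[1][1] + B[1][1] = -4 + 9 = 5, A[1][2] + B[2][1] = 1 + 5 = 6) = 2 (attained at k = 0)
  C[1][2] = min over k of (A[1][0] + B[0][2] = 5 + 1 = 6, A[1][1] + B[1][2] = -4 + -1 = -5, A[1][2] + B[2][2] = 1 + 3 = 4) = -5 (attained at k = 1)
  C[2][0] = min over k of (A[2][0] + B[0][0] = 4 + 10 = 14, A[2][1] + B[1][0] = 7 + 4 = 11, A[2][2] + B[2][0] = 3 + 0 = 3) = 3 (attained at k = 2)
  C[2][1] = min over k of (A[2][0] + B[0][1] = 4 + -3 = 1, A[2][1] + B[1][1] = 7 + 9 = 16, A[2][2] + B[2][1] = 3 + 5 = 8) = 1 (attained at k = 0)
  C[2][2] = min over k of (A[2][0] + B[0][2] = 4 + 1 = 5, A[2][1] + B[1][2] = 7 + -1 = 6, A[2][2] + B[2][2] = 3 + 3 = 6) = 5 (attained at k = 0)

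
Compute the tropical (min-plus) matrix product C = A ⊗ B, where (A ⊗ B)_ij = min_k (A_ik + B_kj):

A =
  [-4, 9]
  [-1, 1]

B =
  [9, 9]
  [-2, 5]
A ⊗ B =
  [5, 5]
  [-1, 6]

Apply the min-plus product entry-by-entry:
  C[0][0] = min over k of (A[0][0] + B[0][0] = -4 + 9 = 5, A[0][1] + B[1][0] = 9 + -2 = 7) = 5 (attained at k = 0)
  C[0][1] = min over k of (A[0][0] + B[0][1] = -4 + 9 = 5, A[0][1] + B[1][1] = 9 + 5 = 14) = 5 (attained at k = 0)
  C[1][0] = min over k of (A[1][0] + B[0][0] = -1 + 9 = 8, A[1][1] + B[1][0] = 1 + -2 = -1) = -1 (attained at k = 1)
  C[1][1] = min over k of (A[1][0] + B[0][1] = -1 + 9 = 8, A[1][1] + B[1][1] = 1 + 5 = 6) = 6 (attained at k = 1)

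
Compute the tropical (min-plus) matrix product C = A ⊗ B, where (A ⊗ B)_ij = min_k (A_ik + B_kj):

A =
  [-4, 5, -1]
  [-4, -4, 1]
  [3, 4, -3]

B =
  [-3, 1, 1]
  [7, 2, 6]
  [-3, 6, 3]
A ⊗ B =
  [-7, -3, -3]
  [-7, -3, -3]
  [-6, 3, 0]

Apply the min-plus product entry-by-entry:
  C[0][0] = min over k of (A[0][0] + B[0][0] = -4 + -3 = -7, A[0][1] + B[1][0] = 5 + 7 = 12, A[0][2] + B[2][0] = -1 + -3 = -4) = -7 (attained at k = 0)
  C[0][1] = min over k of (A[0][0] + B[0][1] = -4 + 1 = -3, A[0][1] + B[1][1] = 5 + 2 = 7, A[0][2] + B[2][1] = -1 + 6 = 5) = -3 (attained at k = 0)
  C[0][2] = min over k of (A[0][0] + B[0][2] = -4 + 1 = -3, A[0][1] + B[1][2] = 5 + 6 = 11, A[0][2] + B[2][2] = -1 + 3 = 2) = -3 (attained at k = 0)
  C[1][0] = min over k of (A[1][0] + B[0][0] = -4 + -3 = -7, A[1][1] + B[1][0] = -4 + 7 = 3, A[1][2] + B[2][0] = 1 + -3 = -2) = -7 (attained at k = 0)
  C[1][1] = min over k of (A[1][0] + B[0][1] = -4 + 1 = -3, A[1][1] + B[1][1] = -4 + 2 = -2, A[1][2] + B[2][1] = 1 + 6 = 7) = -3 (attained at k = 0)
  C[1][2] = min over k of (A[1][0] + B[0][2] = -4 + 1 = -3, A[1][1] + B[1][2] = -4 + 6 = 2, A[1][2] + B[2][2] = 1 + 3 = 4) = -3 (attained at k = 0)
  C[2][0] = min over k of (A[2][0] + B[0][0] = 3 + -3 = 0, A[2][1] + B[1][0] = 4 + 7 = 11, A[2][2] + B[2][0] = -3 + -3 = -6) = -6 (attained at k = 2)
  C[2][1] = min over k of (A[2][0] + B[0][1] = 3 + 1 = 4, A[2][1] + B[1][1] = 4 + 2 = 6, A[2][2] + B[2][1] = -3 + 6 = 3) = 3 (attained at k = 2)
  C[2][2] = min over k of (A[2][0] + B[0][2] = 3 + 1 = 4, A[2][1] + B[1][2] = 4 + 6 = 10, A[2][2] + B[2][2] = -3 + 3 = 0) = 0 (attained at k = 2)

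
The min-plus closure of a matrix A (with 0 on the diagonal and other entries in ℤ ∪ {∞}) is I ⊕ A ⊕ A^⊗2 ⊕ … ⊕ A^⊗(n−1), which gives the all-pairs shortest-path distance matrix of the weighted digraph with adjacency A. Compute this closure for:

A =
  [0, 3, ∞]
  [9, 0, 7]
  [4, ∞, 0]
Closure =
  [0, 3, 10]
  [9, 0, 7]
  [4, 7, 0]

This is the Floyd-Warshall all-pairs shortest-path computation. For each intermediate vertex k = 0, 1, …, 2, update dist[i][j] ← min(dist[i][j], dist[i][k] + dist[k][j]). The final matrix gives, for each (i, j), the minimum total weight of any directed path from i to j (possibly empty when i = j).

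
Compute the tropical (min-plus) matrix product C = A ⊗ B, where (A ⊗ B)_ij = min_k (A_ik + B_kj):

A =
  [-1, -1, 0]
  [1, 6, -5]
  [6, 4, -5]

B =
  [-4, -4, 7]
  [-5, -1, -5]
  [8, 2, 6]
A ⊗ B =
  [-6, -5, -6]
  [-3, -3, 1]
  [-1, -3, -1]

Apply the min-plus product entry-by-entry:
  C[0][0] = min over k of (A[0][0] + B[0][0] = -1 + -4 = -5, A[0][1] + B[1][0] = -1 + -5 = -6, A[0][2] + B[2][0] = 0 + 8 = 8) = -6 (attained at k = 1)
  C[0][1] = min over k of (A[0][0] + B[0][1] = -1 + -4 = -5, A[0][1] + B[1][1] = -1 + -1 = -2, A[0][2] + B[2][1] = 0 + 2 = 2) = -5 (attained at k = 0)
  C[0][2] = min over k of (A[0][0] + B[0][2] = -1 + 7 = 6, A[0][1] + B[1][2] = -1 + -5 = -6, A[0][2] + B[2][2] = 0 + 6 = 6) = -6 (attained at k = 1)
  C[1][0] = min over k of (A[1][0] + B[0][0] = 1 + -4 = -3, A[1][1] + B[1][0] = 6 + -5 = 1, A[1][2] + B[2][0] = -5 + 8 = 3) = -3 (attained at k = 0)
  C[1][1] = min over k of (A[1][0] + B[0][1] = 1 + -4 = -3, A[1][1] + B[1][1] = 6 + -1 = 5, A[1][2] + B[2][1] = -5 + 2 = -3) = -3 (attained at k = 0)
  C[1][2] = min over k of (A[1][0] + B[0][2] = 1 + 7 = 8, A[1][1] + B[1][2] = 6 + -5 = 1, A[1][2] + B[2][2] = -5 + 6 = 1) = 1 (attained at k = 1)
  C[2][0] = min over k of (A[2][0] + B[0][0] = 6 + -4 = 2, A[2][1] + B[1][0] = 4 + -5 = -1, A[2][2] + B[2][0] = -5 + 8 = 3) = -1 (attained at k = 1)
  C[2][1] = min over k of (A[2][0] + B[0][1] = 6 + -4 = 2, A[2][1] + B[1][1] = 4 + -1 = 3, A[2][2] + B[2][1] = -5 + 2 = -3) = -3 (attained at k = 2)
  C[2][2] = min over k of (A[2][0] + B[0][2] = 6 + 7 = 13, A[2][1] + B[1][2] = 4 + -5 = -1, A[2][2] + B[2][2] = -5 + 6 = 1) = -1 (attained at k = 1)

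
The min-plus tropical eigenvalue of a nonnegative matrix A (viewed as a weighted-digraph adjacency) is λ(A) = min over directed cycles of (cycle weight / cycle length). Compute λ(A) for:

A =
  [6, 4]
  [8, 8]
λ(A) = 6

Enumerate directed cycles and compute their means (weight / length). Sample:
  cycle 0 → 0: weight = 6, length = 1, mean = 6/1 ≈ 6.000
  cycle 1 → 1: weight = 8, length = 1, mean = 8/1 ≈ 8.000
  cycle 0 → 1 → 0: weight = 12, length = 2, mean = 12/2 ≈ 6.000
  cycle 1 → 0 → 1: weight = 12, length = 2, mean = 12/2 ≈ 6.000
Minimum mean = 6.000, attained e.g. along the cycle 0 → 0 with weight 6 and length 1. So λ(A) = 6/1 = 6.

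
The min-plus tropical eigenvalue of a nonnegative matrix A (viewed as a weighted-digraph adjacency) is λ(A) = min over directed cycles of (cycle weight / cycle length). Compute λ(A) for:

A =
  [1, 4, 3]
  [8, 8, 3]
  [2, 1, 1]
λ(A) = 1

Enumerate directed cycles and compute their means (weight / length). Sample:
  cycle 0 → 0: weight = 1, length = 1, mean = 1/1 ≈ 1.000
  cycle 1 → 1: weight = 8, length = 1, mean = 8/1 ≈ 8.000
  cycle 2 → 2: weight = 1, length = 1, mean = 1/1 ≈ 1.000
  cycle 0 → 1 → 0: weight = 12, length = 2, mean = 12/2 ≈ 6.000
  cycle 0 → 2 → 0: weight = 5, length = 2, mean = 5/2 ≈ 2.500
  cycle 1 → 0 → 1: weight = 12, length = 2, mean = 12/2 ≈ 6.000
Minimum mean = 1.000, attained e.g. along the cycle 0 → 0 with weight 1 and length 1. So λ(A) = 1/1 = 1.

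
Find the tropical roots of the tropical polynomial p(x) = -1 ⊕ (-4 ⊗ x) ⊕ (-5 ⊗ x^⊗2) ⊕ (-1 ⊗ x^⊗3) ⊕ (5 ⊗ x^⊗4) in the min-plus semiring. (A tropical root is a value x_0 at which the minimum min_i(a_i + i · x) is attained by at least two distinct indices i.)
Roots: {-6, -4, 1, 3}

Each tropical root is a break point of the lower envelope of the lines y = a_i + i · x (there are 5 lines, with slopes 0, 1, ..., 4). Only the lines that attain the minimum somewhere contribute to roots; other lines are dominated. Here the surviving (envelope) indices are i = 4, i = 3, i = 2, i = 1, i = 0.
Intersections between consecutive envelope lines give the roots: for adjacent envelope indices i < j the intersection is x = (a_i − a_j) / (j − i). Reading off the sorted break points: {-6, -4, 1, 3}.
Verification: at each break x_0, at least two indices attain the minimum of min_i(a_i + i · x_0).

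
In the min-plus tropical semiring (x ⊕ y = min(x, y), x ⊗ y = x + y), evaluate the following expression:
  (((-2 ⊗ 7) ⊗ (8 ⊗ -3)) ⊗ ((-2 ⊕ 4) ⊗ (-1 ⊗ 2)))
(((-2 ⊗ 7) ⊗ (8 ⊗ -3)) ⊗ ((-2 ⊕ 4) ⊗ (-1 ⊗ 2))) = 9

Expand innermost to outermost. Recall ⊕ takes the minimum of its arguments and ⊗ takes their sum. Working out the expression (((-2 ⊗ 7) ⊗ (8 ⊗ -3)) ⊗ ((-2 ⊕ 4) ⊗ (-1 ⊗ 2))) gives 9.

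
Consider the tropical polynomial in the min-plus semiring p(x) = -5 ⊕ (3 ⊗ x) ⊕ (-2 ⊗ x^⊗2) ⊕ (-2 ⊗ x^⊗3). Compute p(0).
p(0) = -5

A tropical monomial a ⊗ x^⊗i evaluates to a + i · x. Evaluating each term at x = 0:
  Term 0 contributes -5 + 0 · 0 = -5
  Term 1 contributes 3 + 1 · 0 = 3
  Term 2 contributes -2 + 2 · 0 = -2
  Term 3 contributes -2 + 3 · 0 = -2
p(0) = ⊕ of these = min[-5, 3, -2, -2] = -5.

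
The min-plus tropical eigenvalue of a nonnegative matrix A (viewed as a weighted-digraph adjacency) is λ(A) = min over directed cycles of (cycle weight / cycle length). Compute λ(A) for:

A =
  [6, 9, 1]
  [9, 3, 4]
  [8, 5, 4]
λ(A) = 3

Enumerate directed cycles and compute their means (weight / length). Sample:
  cycle 0 → 0: weight = 6, length = 1, mean = 6/1 ≈ 6.000
  cycle 1 → 1: weight = 3, length = 1, mean = 3/1 ≈ 3.000
  cycle 2 → 2: weight = 4, length = 1, mean = 4/1 ≈ 4.000
  cycle 0 → 1 → 0: weight = 18, length = 2, mean = 18/2 ≈ 9.000
  cycle 0 → 2 → 0: weight = 9, length = 2, mean = 9/2 ≈ 4.500
  cycle 1 → 0 → 1: weight = 18, length = 2, mean = 18/2 ≈ 9.000
Minimum mean = 3.000, attained e.g. along the cycle 1 → 1 with weight 3 and length 1. So λ(A) = 3/1 = 3.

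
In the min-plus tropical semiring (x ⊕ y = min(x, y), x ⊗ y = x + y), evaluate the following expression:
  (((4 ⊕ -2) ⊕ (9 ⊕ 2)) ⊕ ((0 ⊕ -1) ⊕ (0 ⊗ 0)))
(((4 ⊕ -2) ⊕ (9 ⊕ 2)) ⊕ ((0 ⊕ -1) ⊕ (0 ⊗ 0))) = -2

Expand innermost to outermost. Recall ⊕ takes the minimum of its arguments and ⊗ takes their sum. Working out the expression (((4 ⊕ -2) ⊕ (9 ⊕ 2)) ⊕ ((0 ⊕ -1) ⊕ (0 ⊗ 0))) gives -2.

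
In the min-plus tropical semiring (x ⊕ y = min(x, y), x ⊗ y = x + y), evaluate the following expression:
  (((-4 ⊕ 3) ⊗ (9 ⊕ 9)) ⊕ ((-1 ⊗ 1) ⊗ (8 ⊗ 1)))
(((-4 ⊕ 3) ⊗ (9 ⊕ 9)) ⊕ ((-1 ⊗ 1) ⊗ (8 ⊗ 1))) = 5

Expand innermost to outermost. Recall ⊕ takes the minimum of its arguments and ⊗ takes their sum. Working out the expression (((-4 ⊕ 3) ⊗ (9 ⊕ 9)) ⊕ ((-1 ⊗ 1) ⊗ (8 ⊗ 1))) gives 5.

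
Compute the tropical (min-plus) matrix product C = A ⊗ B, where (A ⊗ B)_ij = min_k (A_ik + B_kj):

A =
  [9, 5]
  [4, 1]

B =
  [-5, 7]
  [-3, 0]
A ⊗ B =
  [2, 5]
  [-2, 1]

Apply the min-plus product entry-by-entry:
  C[0][0] = min over k of (A[0][0] + B[0][0] = 9 + -5 = 4, A[0][1] + B[1][0] = 5 + -3 = 2) = 2 (attained at k = 1)
  C[0][1] = min over k of (A[0][0] + B[0][1] = 9 + 7 = 16, A[0][1] + B[1][1] = 5 + 0 = 5) = 5 (attained at k = 1)
  C[1][0] = min over k of (A[1][0] + B[0][0] = 4 + -5 = -1, A[1][1] + B[1][0] = 1 + -3 = -2) = -2 (attained at k = 1)
  C[1][1] = min over k of (A[1][0] + B[0][1] = 4 + 7 = 11, A[1][1] + B[1][1] = 1 + 0 = 1) = 1 (attained at k = 1)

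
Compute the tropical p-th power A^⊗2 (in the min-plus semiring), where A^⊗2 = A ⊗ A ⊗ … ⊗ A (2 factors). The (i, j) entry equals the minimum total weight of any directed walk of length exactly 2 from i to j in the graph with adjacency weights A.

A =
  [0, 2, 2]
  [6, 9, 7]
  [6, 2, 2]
A^⊗2 =
  [0, 2, 2]
  [6, 8, 8]
  [6, 4, 4]

Each entry (A^⊗2)_ij equals the minimum over all length-2 walks i = v_0 → v_1 → … → v_2 = j of Σ_t A[v_t][v_{t+1}]. For example, for (i, j) = (0, 2) we minimise over 3 possible intermediate vertex sequences; the minimum is 2, attained along the walk 0 → 0 → 2.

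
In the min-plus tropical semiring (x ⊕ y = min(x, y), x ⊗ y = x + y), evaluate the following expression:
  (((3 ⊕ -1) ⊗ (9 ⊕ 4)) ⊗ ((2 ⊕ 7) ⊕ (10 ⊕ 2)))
(((3 ⊕ -1) ⊗ (9 ⊕ 4)) ⊗ ((2 ⊕ 7) ⊕ (10 ⊕ 2))) = 5

Expand innermost to outermost. Recall ⊕ takes the minimum of its arguments and ⊗ takes their sum. Working out the expression (((3 ⊕ -1) ⊗ (9 ⊕ 4)) ⊗ ((2 ⊕ 7) ⊕ (10 ⊕ 2))) gives 5.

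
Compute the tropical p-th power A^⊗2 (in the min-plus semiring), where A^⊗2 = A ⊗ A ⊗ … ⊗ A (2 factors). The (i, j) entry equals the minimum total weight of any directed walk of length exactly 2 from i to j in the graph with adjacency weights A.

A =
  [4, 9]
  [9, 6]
A^⊗2 =
  [8, 13]
  [13, 12]

Each entry (A^⊗2)_ij equals the minimum over all length-2 walks i = v_0 → v_1 → … → v_2 = j of Σ_t A[v_t][v_{t+1}]. For example, for (i, j) = (0, 1) we minimise over 2 possible intermediate vertex sequences; the minimum is 13, attained along the walk 0 → 0 → 1.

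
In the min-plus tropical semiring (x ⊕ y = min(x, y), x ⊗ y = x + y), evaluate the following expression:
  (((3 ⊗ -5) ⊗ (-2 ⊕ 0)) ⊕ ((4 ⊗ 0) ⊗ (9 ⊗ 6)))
(((3 ⊗ -5) ⊗ (-2 ⊕ 0)) ⊕ ((4 ⊗ 0) ⊗ (9 ⊗ 6))) = -4

Expand innermost to outermost. Recall ⊕ takes the minimum of its arguments and ⊗ takes their sum. Working out the expression (((3 ⊗ -5) ⊗ (-2 ⊕ 0)) ⊕ ((4 ⊗ 0) ⊗ (9 ⊗ 6))) gives -4.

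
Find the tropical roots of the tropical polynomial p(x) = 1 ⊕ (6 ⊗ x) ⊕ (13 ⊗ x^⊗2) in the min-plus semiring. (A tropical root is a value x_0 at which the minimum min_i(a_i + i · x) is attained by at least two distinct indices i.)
Roots: {-7, -5}

Each tropical root is a break point of the lower envelope of the lines y = a_i + i · x (there are 3 lines, with slopes 0, 1, ..., 2). Only the lines that attain the minimum somewhere contribute to roots; other lines are dominated. Here the surviving (envelope) indices are i = 2, i = 1, i = 0.
Intersections between consecutive envelope lines give the roots: for adjacent envelope indices i < j the intersection is x = (a_i − a_j) / (j − i). Reading off the sorted break points: {-7, -5}.
Verification: at each break x_0, at least two indices attain the minimum of min_i(a_i + i · x_0).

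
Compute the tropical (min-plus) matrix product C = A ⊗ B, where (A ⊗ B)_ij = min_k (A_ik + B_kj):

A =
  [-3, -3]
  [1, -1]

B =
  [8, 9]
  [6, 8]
A ⊗ B =
  [3, 5]
  [5, 7]

Apply the min-plus product entry-by-entry:
  C[0][0] = min over k of (A[0][0] + B[0][0] = -3 + 8 = 5, A[0][1] + B[1][0] = -3 + 6 = 3) = 3 (attained at k = 1)
  C[0][1] = min over k of (A[0][0] + B[0][1] = -3 + 9 = 6, A[0][1] + B[1][1] = -3 + 8 = 5) = 5 (attained at k = 1)
  C[1][0] = min over k of (A[1][0] + B[0][0] = 1 + 8 = 9, A[1][1] + B[1][0] = -1 + 6 = 5) = 5 (attained at k = 1)
  C[1][1] = min over k of (A[1][0] + B[0][1] = 1 + 9 = 10, A[1][1] + B[1][1] = -1 + 8 = 7) = 7 (attained at k = 1)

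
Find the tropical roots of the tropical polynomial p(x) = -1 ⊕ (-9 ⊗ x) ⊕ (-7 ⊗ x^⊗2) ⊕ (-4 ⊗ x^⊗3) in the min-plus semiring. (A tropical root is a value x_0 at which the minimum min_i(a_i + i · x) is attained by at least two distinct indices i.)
Roots: {-3, -2, 8}

Each tropical root is a break point of the lower envelope of the lines y = a_i + i · x (there are 4 lines, with slopes 0, 1, ..., 3). Only the lines that attain the minimum somewhere contribute to roots; other lines are dominated. Here the surviving (envelope) indices are i = 3, i = 2, i = 1, i = 0.
Intersections between consecutive envelope lines give the roots: for adjacent envelope indices i < j the intersection is x = (a_i − a_j) / (j − i). Reading off the sorted break points: {-3, -2, 8}.
Verification: at each break x_0, at least two indices attain the minimum of min_i(a_i + i · x_0).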